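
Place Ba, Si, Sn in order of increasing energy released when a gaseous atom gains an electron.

Si is in period 3, group 14; Sn is in period 5, group 14; Ba is in period 6, group 2.
Electron affinity generally becomes more exothermic across a period toward the halogens and less exothermic down a group.
Here both period and group differ, so the two effects have to be weighed against each other.
Sn > Ba: relative to Ba, both the across-period and down-group shifts push Sn's electron affinity up.
Si > Sn: Si sits above Sn in group 14, so the down-group effect alone puts Si higher.
Approximate values (kJ/mol): Si 134, Sn 107, Ba 14.
So from lowest to highest: Ba < Sn < Si.

Ba < Sn < Si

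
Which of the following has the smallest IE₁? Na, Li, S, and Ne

Na

Li is in period 2, group 1; Ne is in period 2, group 18; Na is in period 3, group 1; S is in period 3, group 16.
First ionization energy rises across a period (greater Z_eff holds electrons more tightly) and falls down a group (valence electrons are farther from the nucleus).
Here both period and group differ, so the two effects have to be weighed against each other.
Li > Na: Li sits above Na in group 1, so the down-group effect alone puts Li higher.
S > Li: the two effects oppose for this pair; the across-period effect wins (1000 vs 520 kJ/mol).
Ne > S: relative to S, both the across-period and down-group shifts push Ne's first ionization energy up.
Approximate values (kJ/mol): Li 520, Ne 2081, Na 496, S 1000.
The smallest IE₁ among these belongs to Na.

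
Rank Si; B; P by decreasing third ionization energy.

B > Si > P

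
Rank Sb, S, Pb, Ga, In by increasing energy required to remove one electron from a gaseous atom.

In < Ga < Pb < Sb < S

S is in period 3, group 16; Ga is in period 4, group 13; In is in period 5, group 13; Sb is in period 5, group 15; Pb is in period 6, group 14.
Removing the outermost electron gets harder across a period and easier down a group.
Neither a single period nor a single group — weigh both effects.
Ga > In: Ga sits above In in group 13, so the down-group effect alone puts Ga higher.
Pb > Ga: period and group pull opposite ways; the across-period shift dominates (716 vs 579 kJ/mol).
Sb > Pb: relative to Pb, both the across-period and down-group shifts push Sb's first ionization energy up.
S > Sb: relative to Sb, both the across-period and down-group shifts push S's first ionization energy up.
Approximate values (kJ/mol): S 1000, Ga 579, In 558, Sb 831, Pb 716.
So from lowest to highest: In < Ga < Pb < Sb < S.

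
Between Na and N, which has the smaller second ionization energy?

N

IE_2 is the cost of taking one more electron from the +1 cation: Na⁺ is the bare [Ne] core; N⁺ still has 4 valence electrons.
Breaking into a closed-shell core is much more expensive than removing a leftover valence electron — Na has the largest IE_2 here.
The numbers (kJ/mol): Na 4562, N 2856.
Putting it together, IE_2: N < Na.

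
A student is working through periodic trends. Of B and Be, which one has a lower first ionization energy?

Be is in period 2, group 2; B is in period 2, group 13.
First ionization energy rises across a period (greater Z_eff holds electrons more tightly) and falls down a group (valence electrons are farther from the nucleus).
All lie in period 2; the across-period trend (first ionization energy increases left to right) applies, with the exception below.
Note the exception: Be has a higher first ionization energy than B, contrary to the simple trend — removing B's lone 2p electron is easier than breaking Be's filled 2s².
Tabulated first ionization energy (kJ/mol): Be 900, B 801.
So B has the lower first ionization energy (B < Be).

B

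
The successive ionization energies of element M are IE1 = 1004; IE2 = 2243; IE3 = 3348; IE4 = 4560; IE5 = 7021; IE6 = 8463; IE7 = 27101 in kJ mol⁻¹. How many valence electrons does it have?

6

Look for the largest jump between consecutive ionization energies: IE7/IE6 ≈ 3.2, far larger than any earlier ratio.
That jump marks the point where a core electron is being removed. So the atom has 6 valence electrons.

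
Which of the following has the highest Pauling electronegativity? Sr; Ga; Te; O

Electronegativity increases across a period and decreases down a group, tracking effective nuclear charge and atomic size.
These span different periods and groups, so the two trends combine.
Ga > Sr: both effects reinforce here, so Ga is clearly the higher of the two.
Te > Ga: period and group pull opposite ways; the across-period shift dominates (2.10 vs 1.81).
O > Te: they share group 16; the group trend gives O the larger value.
Tabulated electronegativity (Pauling): O 3.44, Ga 1.81, Sr 0.95, Te 2.10.
The highest Pauling electronegativity among these belongs to O.

O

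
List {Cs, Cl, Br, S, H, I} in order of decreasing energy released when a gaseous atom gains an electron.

Cl > Br > I > S > H > Cs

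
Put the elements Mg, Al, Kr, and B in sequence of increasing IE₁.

Removing the outermost electron gets harder across a period and easier down a group.
These span different periods and groups, so the two trends combine.
Mg > Al: this pair runs against the simple trend — see the exception note.
B > Mg: both effects reinforce here, so B is clearly the higher of the two.
Kr > B: the two effects oppose for this pair; the across-period effect wins (1351 vs 801 kJ/mol).
Note the exception: Mg has a higher first ionization energy than Al, contrary to the simple trend — Al's single 3p electron is easier to remove than one from Mg's filled 3s².
For reference (kJ/mol): B 801, Mg 738, Al 578, Kr 1351.
So from lowest to highest: Al < Mg < B < Kr.

Al < Mg < B < Kr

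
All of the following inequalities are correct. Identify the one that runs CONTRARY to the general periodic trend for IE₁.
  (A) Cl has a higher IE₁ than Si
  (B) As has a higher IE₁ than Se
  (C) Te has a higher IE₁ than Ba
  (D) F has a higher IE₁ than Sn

The general trend: IE₁ increases across a period and decreases down a group.
(A) Cl (period 3, group 17) vs Si (period 3, group 14): the stated order agrees with the simple trend.
(B) As (period 4, group 15) vs Se (period 4, group 16): the stated order contradicts the simple trend.
(C) Te (period 5, group 16) vs Ba (period 6, group 2): the stated order agrees with the simple trend.
(D) F (period 2, group 17) vs Sn (period 5, group 14): the stated order agrees with the simple trend.
The exception is (B): Se (4p⁴) ionizes more easily than half-filled As (4p³).

(B)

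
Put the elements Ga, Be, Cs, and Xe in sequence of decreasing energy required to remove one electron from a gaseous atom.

Xe, Be, Ga, Cs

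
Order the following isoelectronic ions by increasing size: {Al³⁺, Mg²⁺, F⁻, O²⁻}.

Al³⁺ < Mg²⁺ < F⁻ < O²⁻

All of these have 10 electrons, so size is governed by nuclear charge alone: the more protons, the stronger the pull on the same electron cloud, and the smaller the ion.
Nuclear charges: Al³⁺ (Z=13), Mg²⁺ (Z=12), F⁻ (Z=9), O²⁻ (Z=8).
Smallest to largest: Al³⁺ < Mg²⁺ < F⁻ < O²⁻.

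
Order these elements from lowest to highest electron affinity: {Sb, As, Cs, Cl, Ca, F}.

F is in period 2, group 17; Cl is in period 3, group 17; Ca is in period 4, group 2; As is in period 4, group 15; Sb is in period 5, group 15; Cs is in period 6, group 1.
EA tends to increase across a period and decrease down a group, though the pattern is less regular than for IE or radius.
Neither a single period nor a single group — weigh both effects.
Cs > Ca: this pair runs against the simple trend — see the exception note.
As > Cs: both effects reinforce here, so As is clearly the higher of the two.
Sb > As: this pair runs against the simple trend — see the exception note.
F > Sb: both effects reinforce here, so F is clearly the higher of the two.
Cl > F: this pair runs against the simple trend — see the exception note.
Note the exception: Cs has a higher electron affinity than Ca, contrary to the simple trend — adding an electron to Ca (ns²) has to open a new, higher-energy np subshell, which is unfavourable.
Note the exception: Sb has a higher electron affinity than As, contrary to the simple trend — both are half-filled np³, but the pairing/repulsion penalty for the added electron shrinks as the p orbitals become larger and more diffuse down the group, and for Sb that outweighs the weaker nuclear attraction.
Note the exception: Cl has a higher electron affinity than F, contrary to the simple trend — F's small 2p subshell makes the incoming electron feel strong e⁻–e⁻ repulsion, so Cl actually releases more energy on gaining an electron.
Approximate values (kJ/mol): F 328, Cl 349, Ca 2, As 78, Sb 103, Cs 46.
So from lowest to highest: Ca < Cs < As < Sb < F < Cl.

Ca < Cs < As < Sb < F < Cl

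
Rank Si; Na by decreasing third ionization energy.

Na, Si

The third ionization energy removes an electron from the +2 ion. For each element: Si²⁺ still has 2 valence electrons; Na²⁺ is already 1 electron into the core.
Pulling an electron out of a noble-gas core costs far more than removing a remaining valence electron, so Na sits at the high end of IE_3.
Tabulated IE_3 (kJ/mol): Si 3232, Na 6910.
So the third ionization energies run Si < Na.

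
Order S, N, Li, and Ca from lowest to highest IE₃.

IE_3 is the cost of taking one more electron from the +2 cation: S²⁺ still has 4 valence electrons; N²⁺ still has 3 valence electrons; Li²⁺ is already 1 electron into the core; Ca²⁺ is the bare [Ar] core.
Breaking into a closed-shell core is much more expensive than removing a leftover valence electron — Ca and Li have the largest IE_3 here.
Valence configurations: S²⁺ [Ne]3s²3p², N²⁺ [He]2s²2p¹.
The numbers (kJ/mol): S 3357, N 4578, Li 11815, Ca 4912.
Overall IE_3 order: S < N < Ca < Li.

S < N < Ca < Li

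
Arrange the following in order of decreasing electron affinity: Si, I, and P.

I > Si > P

Si is in period 3, group 14; P is in period 3, group 15; I is in period 5, group 17.
EA tends to increase across a period and decrease down a group, though the pattern is less regular than for IE or radius.
Neither a single period nor a single group — weigh both effects.
Si > P: this pair runs against the simple trend — see the exception note.
I > Si: period and group pull opposite ways; the across-period shift dominates (295 vs 134 kJ/mol).
Note the exception: Si has a higher electron affinity than P, contrary to the simple trend — adding an electron to P's half-filled 3p³ is unfavourable, so Si (3p²) has the more exothermic EA.
Tabulated electron affinity (kJ/mol): Si 134, P 72, I 295.
So from highest to lowest: I > Si > P.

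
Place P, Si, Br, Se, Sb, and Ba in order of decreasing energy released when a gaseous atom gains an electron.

Si is in period 3, group 14; P is in period 3, group 15; Se is in period 4, group 16; Br is in period 4, group 17; Sb is in period 5, group 15; Ba is in period 6, group 2.
EA tends to increase across a period and decrease down a group, though the pattern is less regular than for IE or radius.
These span different periods and groups, so the two trends combine.
P > Ba: relative to Ba, both the across-period and down-group shifts push P's electron affinity up.
Sb > P: this pair runs against the simple trend — see the exception note.
Si > Sb: period and group pull opposite ways; the down-group shift dominates (134 vs 103 kJ/mol).
Se > Si: period and group pull opposite ways; the across-period shift dominates (195 vs 134 kJ/mol).
Br > Se: both are in period 4; the period trend gives Br the larger value.
Note the exception: Sb has a higher electron affinity than P, contrary to the simple trend — both are half-filled np³, but the pairing/repulsion penalty for the added electron shrinks as the p orbitals become larger and more diffuse down the group, and for Sb that outweighs the weaker nuclear attraction.
Note the exception: Si has a higher electron affinity than P, contrary to the simple trend — adding an electron to P's half-filled 3p³ is unfavourable, so Si (3p²) has the more exothermic EA.
Tabulated electron affinity (kJ/mol): Si 134, P 72, Se 195, Br 325, Sb 103, Ba 14.
So from highest to lowest: Br > Se > Si > Sb > P > Ba.

Br, Se, Si, Sb, P, Ba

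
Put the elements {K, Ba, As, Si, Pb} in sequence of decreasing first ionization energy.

As > Si > Pb > Ba > K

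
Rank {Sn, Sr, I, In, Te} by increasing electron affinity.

Sr < In < Sn < Te < I

EA tends to increase across a period and decrease down a group, though the pattern is less regular than for IE or radius.
All lie in period 5, so electron affinity increases left to right.
So from lowest to highest: Sr < In < Sn < Te < I.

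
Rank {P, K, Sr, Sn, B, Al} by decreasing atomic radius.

B is in period 2, group 13; Al is in period 3, group 13; P is in period 3, group 15; K is in period 4, group 1; Sr is in period 5, group 2; Sn is in period 5, group 14.
Radius decreases left→right (rising Z_eff, same n) and increases top→bottom (higher n).
Here both period and group differ, so the two effects have to be weighed against each other.
P > B: the two effects oppose for this pair; the down-group effect wins (111 vs 85 pm).
Al > P: Al lies to the left of P in period 3, so the across-period effect alone puts Al larger.
Sn > Al: the two effects oppose for this pair; the down-group effect wins (140 vs 126 pm).
Sr > Sn: both are in period 5; the period trend gives Sr the larger value.
K > Sr: the two effects oppose for this pair; the across-period effect wins (196 vs 185 pm).
For reference (pm): B 85, Al 126, P 111, K 196, Sr 185, Sn 140.
So from largest to smallest: K > Sr > Sn > Al > P > B.

K > Sr > Sn > Al > P > B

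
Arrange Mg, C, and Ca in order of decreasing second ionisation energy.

The second ionization energy removes an electron from the +1 ion. For each element: Mg⁺ still has 1 valence electron; C⁺ still has 3 valence electrons; Ca⁺ still has 1 valence electron.
All are still removing valence electrons, so compare the +1 ions as you would atoms: IE_2 generally rises across a period (higher Z_eff) and falls down a group (larger shell), subject to the usual subshell exceptions.
Valence configurations: Mg⁺ [Ne]3s¹, C⁺ [He]2s²2p¹, Ca⁺ [Ar]4s¹.
The numbers (kJ/mol): Mg 1451, C 2353, Ca 1145.
Hence IE_2: Ca < Mg < C.

C > Mg > Ca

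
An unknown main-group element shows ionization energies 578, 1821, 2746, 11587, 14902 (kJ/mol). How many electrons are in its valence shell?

Look for the largest jump between consecutive ionization energies: IE4/IE3 ≈ 4.2, far larger than any earlier ratio.
That jump marks the point where a core electron is being removed. So the atom has 3 valence electrons.

3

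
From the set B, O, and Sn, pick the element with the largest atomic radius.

B is in period 2, group 13; O is in period 2, group 16; Sn is in period 5, group 14.
Atomic radius shrinks across a period as nuclear charge pulls the same shell inward, and grows down a group as new shells are added.
Neither a single period nor a single group — weigh both effects.
B > O: B lies to the left of O in period 2, so the across-period effect alone puts B larger.
Sn > B: period and group pull opposite ways; the down-group shift dominates (140 vs 85 pm).
Tabulated atomic radius (pm): B 85, O 63, Sn 140.
The largest atomic radius among these belongs to Sn.

Sn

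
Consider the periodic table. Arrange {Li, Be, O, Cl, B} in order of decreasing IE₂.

Li > O > B > Cl > Be

Consider each +1 ion: Li⁺ is the bare [He] core; Be⁺ still has 1 valence electron; O⁺ still has 5 valence electrons; Cl⁺ still has 6 valence electrons; B⁺ still has 2 valence electrons.
Breaking into a closed-shell core is much more expensive than removing a leftover valence electron — Li has the largest IE_2 here.
Valence configurations: Be⁺ [He]2s¹, O⁺ [He]2s²2p³, Cl⁺ [Ne]3s²3p⁴, B⁺ [He]2s².
Tabulated IE_2 (kJ/mol): Li 7298, Be 1757, O 3388, Cl 2298, B 2427.
Putting it together, IE_2: Be < Cl < B < O < Li.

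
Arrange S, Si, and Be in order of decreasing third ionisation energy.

Be > S > Si

Consider each +2 ion: S²⁺ still has 4 valence electrons; Si²⁺ still has 2 valence electrons; Be²⁺ is the bare [He] core.
Breaking into a closed-shell core is much more expensive than removing a leftover valence electron — Be has the largest IE_3 here.
Valence configurations: S²⁺ [Ne]3s²3p², Si²⁺ [Ne]3s².
The numbers (kJ/mol): S 3357, Si 3232, Be 14849.
Hence IE_3: Si < S < Be.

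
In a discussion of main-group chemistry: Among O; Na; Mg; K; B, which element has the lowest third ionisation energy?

B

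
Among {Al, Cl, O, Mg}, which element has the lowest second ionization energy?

IE_2 is the cost of taking one more electron from the +1 cation: Al⁺ still has 2 valence electrons; Cl⁺ still has 6 valence electrons; O⁺ still has 5 valence electrons; Mg⁺ still has 1 valence electron.
All are still removing valence electrons, so compare the +1 ions as you would atoms: IE_2 generally rises across a period (higher Z_eff) and falls down a group (larger shell), subject to the usual subshell exceptions.
Valence configurations: Al⁺ [Ne]3s², Cl⁺ [Ne]3s²3p⁴, O⁺ [He]2s²2p³, Mg⁺ [Ne]3s¹.
The numbers (kJ/mol): Al 1817, Cl 2298, O 3388, Mg 1451.
Putting it together, IE_2: Mg < Al < Cl < O.

Mg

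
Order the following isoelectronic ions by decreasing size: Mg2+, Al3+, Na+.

Na+ > Mg2+ > Al3+

All of these have 10 electrons, so size is governed by nuclear charge alone: the more protons, the stronger the pull on the same electron cloud, and the smaller the ion.
Nuclear charges: Al3+ (Z=13), Mg2+ (Z=12), Na+ (Z=11).
Largest to smallest: Na+ > Mg2+ > Al3+.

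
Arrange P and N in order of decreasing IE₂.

N, P

IE_2 is the cost of taking one more electron from the +1 cation: P⁺ still has 4 valence electrons; N⁺ still has 4 valence electrons.
All are still removing valence electrons, so compare the +1 ions as you would atoms: IE_2 generally rises across a period (higher Z_eff) and falls down a group (larger shell), subject to the usual subshell exceptions.
Valence configurations: P⁺ [Ne]3s²3p², N⁺ [He]2s²2p².
The numbers (kJ/mol): P 1907, N 2856.
So the second ionization energies run P < N.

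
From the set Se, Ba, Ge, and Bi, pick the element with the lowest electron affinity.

Ba

EA tends to increase across a period and decrease down a group, though the pattern is less regular than for IE or radius.
These span different periods and groups, so the two trends combine.
Bi > Ba: both are in period 6; the period trend gives Bi the larger value.
Ge > Bi: period and group pull opposite ways; the down-group shift dominates (119 vs 91 kJ/mol).
Se > Ge: both are in period 4; the period trend gives Se the larger value.
For reference (kJ/mol): Ge 119, Se 195, Ba 14, Bi 91.
The lowest electron affinity among these belongs to Ba.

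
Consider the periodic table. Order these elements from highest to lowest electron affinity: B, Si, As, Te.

B is in period 2, group 13; Si is in period 3, group 14; As is in period 4, group 15; Te is in period 5, group 16.
EA tends to increase across a period and decrease down a group, though the pattern is less regular than for IE or radius.
These sit on a diagonal, where the across-period and down-group effects partly cancel.
As > B: the two effects oppose for this pair; the across-period effect wins (78 vs 27 kJ/mol).
Si > As: the two effects oppose for this pair; the down-group effect wins (134 vs 78 kJ/mol).
Te > Si: period and group pull opposite ways; the across-period shift dominates (190 vs 134 kJ/mol).
For reference (kJ/mol): B 27, Si 134, As 78, Te 190.
So from highest to lowest: Te > Si > As > B.

Te, Si, As, B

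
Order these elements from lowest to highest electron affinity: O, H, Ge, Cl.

H < Ge < O < Cl

EA tends to increase across a period and decrease down a group, though the pattern is less regular than for IE or radius.
These span different periods and groups, so the two trends combine.
Ge > H: period and group pull opposite ways; the across-period shift dominates (119 vs 73 kJ/mol).
O > Ge: relative to Ge, both the across-period and down-group shifts push O's electron affinity up.
Cl > O: the two effects oppose for this pair; the across-period effect wins (349 vs 141 kJ/mol).
For reference (kJ/mol): H 73, O 141, Cl 349, Ge 119.
So from lowest to highest: H < Ge < O < Cl.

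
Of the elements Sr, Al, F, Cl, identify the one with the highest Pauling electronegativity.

EN rises left→right (higher Z_eff, smaller atoms) and falls top→bottom (larger, more shielded atoms).
Here both period and group differ, so the two effects have to be weighed against each other.
Al > Sr: both effects reinforce here, so Al is clearly the higher of the two.
Cl > Al: Cl lies to the right of Al in period 3, so the across-period effect alone puts Cl higher.
F > Cl: they share group 17; the group trend gives F the larger value.
For reference (Pauling): F 3.98, Al 1.61, Cl 3.16, Sr 0.95.
The highest Pauling electronegativity among these belongs to F.

F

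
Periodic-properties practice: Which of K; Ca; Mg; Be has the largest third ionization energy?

Be

IE_3 is the cost of taking one more electron from the +2 cation: K²⁺ is already 1 electron into the core; Ca²⁺ is the bare [Ar] core; Mg²⁺ is the bare [Ne] core; Be²⁺ is the bare [He] core.
All of these are removing an electron from a noble-gas core or deeper; the smaller core (lower principal quantum number) is held far more tightly, and within a period the higher nuclear charge binds the same core more tightly.
Approximate IE_3 values (kJ/mol): K 4420, Ca 4912, Mg 7733, Be 14849.
Hence IE_3: K < Ca < Mg < Be.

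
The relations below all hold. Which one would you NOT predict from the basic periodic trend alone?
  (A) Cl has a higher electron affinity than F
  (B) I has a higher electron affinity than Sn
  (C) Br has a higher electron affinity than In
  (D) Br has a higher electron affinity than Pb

(A)

The general trend: electron affinity increases across a period and decreases down a group.
(A) Cl (period 3, group 17) vs F (period 2, group 17): the stated order contradicts the simple trend.
(B) I (period 5, group 17) vs Sn (period 5, group 14): the stated order agrees with the simple trend.
(C) Br (period 4, group 17) vs In (period 5, group 13): the stated order agrees with the simple trend.
(D) Br (period 4, group 17) vs Pb (period 6, group 14): the stated order agrees with the simple trend.
The exception is (A): F's small 2p subshell makes the incoming electron feel strong e⁻–e⁻ repulsion, so Cl actually releases more energy on gaining an electron.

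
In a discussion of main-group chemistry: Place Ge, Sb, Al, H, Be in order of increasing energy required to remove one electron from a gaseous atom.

H is in period 1, group 1; Be is in period 2, group 2; Al is in period 3, group 13; Ge is in period 4, group 14; Sb is in period 5, group 15.
Across a period the outer electron is held more tightly (higher IE₁); down a group it sits in a higher shell, more shielded, and comes off more easily.
A diagonal step moves right (one effect) and down (the opposite effect) at once.
Ge > Al: period and group pull opposite ways; the across-period shift dominates (762 vs 578 kJ/mol).
Sb > Ge: period and group pull opposite ways; the across-period shift dominates (831 vs 762 kJ/mol).
Be > Sb: the two effects oppose for this pair; the down-group effect wins (900 vs 831 kJ/mol).
H > Be: the two effects oppose for this pair; the down-group effect wins (1312 vs 900 kJ/mol).
Approximate values (kJ/mol): H 1312, Be 900, Al 578, Ge 762, Sb 831.
So from lowest to highest: Al < Ge < Sb < Be < H.

Al < Ge < Sb < Be < H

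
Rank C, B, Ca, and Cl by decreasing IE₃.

Ca, C, Cl, B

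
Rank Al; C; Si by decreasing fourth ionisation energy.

Al, C, Si

After 3 electrons have been removed, what remains? Al³⁺ is the bare [Ne] core; C³⁺ still has 1 valence electron; Si³⁺ still has 1 valence electron.
Breaking into a closed-shell core is much more expensive than removing a leftover valence electron — Al has the largest IE_4 here.
Valence configurations: C³⁺ [He]2s¹, Si³⁺ [Ne]3s¹.
The numbers (kJ/mol): Al 11577, C 6223, Si 4356.
So the fourth ionization energies run Si < C < Al.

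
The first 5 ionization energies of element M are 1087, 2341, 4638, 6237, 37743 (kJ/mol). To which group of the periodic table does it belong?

Group 14

Look for the largest jump between consecutive ionization energies: IE5/IE4 ≈ 6.1, far larger than any earlier ratio.
That jump marks the point where a core electron is being removed. So the atom has 4 valence electrons.
A main-group element with 4 valence electrons is in group 14.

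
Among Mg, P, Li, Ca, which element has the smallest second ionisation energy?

Ca

IE_2 is the cost of taking one more electron from the +1 cation: Mg⁺ still has 1 valence electron; P⁺ still has 4 valence electrons; Li⁺ is the bare [He] core; Ca⁺ still has 1 valence electron.
Breaking into a closed-shell core is much more expensive than removing a leftover valence electron — Li has the largest IE_2 here.
Valence configurations: Mg⁺ [Ne]3s¹, P⁺ [Ne]3s²3p², Ca⁺ [Ar]4s¹.
Tabulated IE_2 (kJ/mol): Mg 1451, P 1907, Li 7298, Ca 1145.
Putting it together, IE_2: Ca < Mg < P < Li.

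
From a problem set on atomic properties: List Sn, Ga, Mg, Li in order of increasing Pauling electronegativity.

Li is in period 2, group 1; Mg is in period 3, group 2; Ga is in period 4, group 13; Sn is in period 5, group 14.
EN rises left→right (higher Z_eff, smaller atoms) and falls top→bottom (larger, more shielded atoms).
A diagonal step moves right (one effect) and down (the opposite effect) at once.
Mg > Li: period and group pull opposite ways; the across-period shift dominates (1.31 vs 0.98).
Ga > Mg: period and group pull opposite ways; the across-period shift dominates (1.81 vs 1.31).
Sn > Ga: period and group pull opposite ways; the across-period shift dominates (1.96 vs 1.81).
Approximate values (Pauling): Li 0.98, Mg 1.31, Ga 1.81, Sn 1.96.
So from lowest to highest: Li < Mg < Ga < Sn.

Li < Mg < Ga < Sn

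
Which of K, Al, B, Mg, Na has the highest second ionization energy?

After 1 electron has been removed, what remains? K⁺ is the bare [Ar] core; Al⁺ still has 2 valence electrons; B⁺ still has 2 valence electrons; Mg⁺ still has 1 valence electron; Na⁺ is the bare [Ne] core.
Pulling an electron out of a noble-gas core costs far more than removing a remaining valence electron, so K and Na sit at the high end of IE_2.
Valence configurations: Al⁺ [Ne]3s², B⁺ [He]2s², Mg⁺ [Ne]3s¹.
The numbers (kJ/mol): K 3052, Al 1817, B 2427, Mg 1451, Na 4562.
Putting it together, IE_2: Mg < Al < B < K < Na.

Na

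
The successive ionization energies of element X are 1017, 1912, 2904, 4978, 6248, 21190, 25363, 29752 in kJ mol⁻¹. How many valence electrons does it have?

5

Look for the largest jump between consecutive ionization energies: IE6/IE5 ≈ 3.4, far larger than any earlier ratio.
That jump marks the point where a core electron is being removed. So the atom has 5 valence electrons.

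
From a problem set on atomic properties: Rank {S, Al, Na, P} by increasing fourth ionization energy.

S, P, Na, Al

Consider each +3 ion: S³⁺ still has 3 valence electrons; Al³⁺ is the bare [Ne] core; Na³⁺ is already 2 electrons into the core; P³⁺ still has 2 valence electrons.
Core electrons are held far more tightly than valence electrons, so Na and Al top the IE_4 order.
Valence configurations: S³⁺ [Ne]3s²3p¹, P³⁺ [Ne]3s².
S³⁺ loses a lone 3p electron whereas P³⁺ must break into a filled 3s² pair, so IE_4(P) > IE_4(S) even though S has the higher nuclear charge.
The numbers (kJ/mol): S 4556, Al 11577, Na 9543, P 4964.
Putting it together, IE_4: S < P < Na < Al.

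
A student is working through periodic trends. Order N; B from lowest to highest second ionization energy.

B < N

IE_2 is the cost of taking one more electron from the +1 cation: N⁺ still has 4 valence electrons; B⁺ still has 2 valence electrons.
All are still removing valence electrons, so compare the +1 ions as you would atoms: IE_2 generally rises across a period (higher Z_eff) and falls down a group (larger shell), subject to the usual subshell exceptions.
Valence configurations: N⁺ [He]2s²2p², B⁺ [He]2s².
The numbers (kJ/mol): N 2856, B 2427.
Overall IE_2 order: B < N.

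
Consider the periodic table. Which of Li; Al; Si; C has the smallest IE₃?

After 2 electrons have been removed, what remains? Li²⁺ is already 1 electron into the core; Al²⁺ still has 1 valence electron; Si²⁺ still has 2 valence electrons; C²⁺ still has 2 valence electrons.
Pulling an electron out of a noble-gas core costs far more than removing a remaining valence electron, so Li sits at the high end of IE_3.
Valence configurations: Al²⁺ [Ne]3s¹, Si²⁺ [Ne]3s², C²⁺ [He]2s².
Approximate IE_3 values (kJ/mol): Li 11815, Al 2745, Si 3232, C 4620.
So the third ionization energies run Al < Si < C < Li.

Al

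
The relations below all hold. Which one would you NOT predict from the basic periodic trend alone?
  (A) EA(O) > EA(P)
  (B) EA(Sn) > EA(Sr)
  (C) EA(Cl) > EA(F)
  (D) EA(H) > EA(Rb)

The general trend: electron affinity increases across a period and decreases down a group.
(A) O (period 2, group 16) vs P (period 3, group 15): the stated order agrees with the simple trend.
(B) Sn (period 5, group 14) vs Sr (period 5, group 2): the stated order agrees with the simple trend.
(C) Cl (period 3, group 17) vs F (period 2, group 17): the stated order contradicts the simple trend.
(D) H (period 1, group 1) vs Rb (period 5, group 1): the stated order agrees with the simple trend.
The exception is (C): F's small 2p subshell makes the incoming electron feel strong e⁻–e⁻ repulsion, so Cl actually releases more energy on gaining an electron.

(C)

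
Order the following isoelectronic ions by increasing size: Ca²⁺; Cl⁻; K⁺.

Ca²⁺, K⁺, Cl⁻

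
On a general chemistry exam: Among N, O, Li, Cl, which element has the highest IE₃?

Li

The third ionization energy removes an electron from the +2 ion. For each element: N²⁺ still has 3 valence electrons; O²⁺ still has 4 valence electrons; Li²⁺ is already 1 electron into the core; Cl²⁺ still has 5 valence electrons.
Breaking into a closed-shell core is much more expensive than removing a leftover valence electron — Li has the largest IE_3 here.
Valence configurations: N²⁺ [He]2s²2p¹, O²⁺ [He]2s²2p², Cl²⁺ [Ne]3s²3p³.
Tabulated IE_3 (kJ/mol): N 4578, O 5300, Li 11815, Cl 3822.
So the third ionization energies run Cl < N < O < Li.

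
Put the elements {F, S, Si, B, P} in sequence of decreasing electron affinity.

F > S > Si > P > B

B is in period 2, group 13; F is in period 2, group 17; Si is in period 3, group 14; P is in period 3, group 15; S is in period 3, group 16.
Adding an electron releases more energy for atoms nearer the top right (short of the noble gases).
Neither a single period nor a single group — weigh both effects.
P > B: period and group pull opposite ways; the across-period shift dominates (72 vs 27 kJ/mol).
Si > P: this pair runs against the simple trend — see the exception note.
S > Si: S lies to the right of Si in period 3, so the across-period effect alone puts S higher.
F > S: both effects reinforce here, so F is clearly the higher of the two.
Note the exception: Si has a higher electron affinity than P, contrary to the simple trend — adding an electron to P's half-filled 3p³ is unfavourable, so Si (3p²) has the more exothermic EA.
Tabulated electron affinity (kJ/mol): B 27, F 328, Si 134, P 72, S 200.
So from highest to lowest: F > S > Si > P > B.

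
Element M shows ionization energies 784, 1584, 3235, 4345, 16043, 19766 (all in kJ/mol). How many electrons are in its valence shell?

4

Look for the largest jump between consecutive ionization energies: IE5/IE4 ≈ 3.7, far larger than any earlier ratio.
That jump marks the point where a core electron is being removed. So the atom has 4 valence electrons.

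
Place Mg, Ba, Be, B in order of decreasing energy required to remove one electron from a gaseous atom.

Be > B > Mg > Ba

Be is in period 2, group 2; B is in period 2, group 13; Mg is in period 3, group 2; Ba is in period 6, group 2.
Across a period the outer electron is held more tightly (higher IE₁); down a group it sits in a higher shell, more shielded, and comes off more easily.
Neither a single period nor a single group — weigh both effects.
Mg > Ba: they share group 2; the group trend gives Mg the larger value.
B > Mg: both effects reinforce here, so B is clearly the higher of the two.
Be > B: this pair runs against the simple trend — see the exception note.
Note the exception: Be has a higher first ionization energy than B, contrary to the simple trend — removing B's lone 2p electron is easier than breaking Be's filled 2s².
Tabulated first ionization energy (kJ/mol): Be 900, B 801, Mg 738, Ba 503.
So from highest to lowest: Be > B > Mg > Ba.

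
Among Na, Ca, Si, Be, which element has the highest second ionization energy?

Na

Consider each +1 ion: Na⁺ is the bare [Ne] core; Ca⁺ still has 1 valence electron; Si⁺ still has 3 valence electrons; Be⁺ still has 1 valence electron.
Core electrons are held far more tightly than valence electrons, so Na tops the IE_2 order.
Valence configurations: Ca⁺ [Ar]4s¹, Si⁺ [Ne]3s²3p¹, Be⁺ [He]2s¹.
Approximate IE_2 values (kJ/mol): Na 4562, Ca 1145, Si 1577, Be 1757.
So the second ionization energies run Ca < Si < Be < Na.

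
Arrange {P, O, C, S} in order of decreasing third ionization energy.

O, C, S, P

IE_3 is the cost of taking one more electron from the +2 cation: P²⁺ still has 3 valence electrons; O²⁺ still has 4 valence electrons; C²⁺ still has 2 valence electrons; S²⁺ still has 4 valence electrons.
All are still removing valence electrons, so compare the +2 ions as you would atoms: IE_3 generally rises across a period (higher Z_eff) and falls down a group (larger shell), subject to the usual subshell exceptions.
Valence configurations: P²⁺ [Ne]3s²3p¹, O²⁺ [He]2s²2p², C²⁺ [He]2s², S²⁺ [Ne]3s²3p².
Tabulated IE_3 (kJ/mol): P 2914, O 5300, C 4620, S 3357.
Hence IE_3: P < S < C < O.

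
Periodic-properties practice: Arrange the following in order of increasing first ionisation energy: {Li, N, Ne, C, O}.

Li is in period 2, group 1; C is in period 2, group 14; N is in period 2, group 15; O is in period 2, group 16; Ne is in period 2, group 18.
IE₁ increases left→right with effective nuclear charge and decreases top→bottom as the valence shell moves farther out.
All lie in period 2; the across-period trend (first ionization energy increases left to right) applies, with the exception below.
Note the exception: N has a higher first ionization energy than O, contrary to the simple trend — pairing an electron in O's 2p⁴ costs repulsion energy, so O ionizes more easily than half-filled N (2p³).
Approximate values (kJ/mol): Li 520, C 1086, N 1402, O 1314, Ne 2081.
So from lowest to highest: Li < C < O < N < Ne.

Li < C < O < N < Ne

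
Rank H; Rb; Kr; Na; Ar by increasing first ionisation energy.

Rb < Na < H < Kr < Ar

H is in period 1, group 1; Na is in period 3, group 1; Ar is in period 3, group 18; Kr is in period 4, group 18; Rb is in period 5, group 1.
First ionization energy rises across a period (greater Z_eff holds electrons more tightly) and falls down a group (valence electrons are farther from the nucleus).
Neither a single period nor a single group — weigh both effects.
Na > Rb: they share group 1; the group trend gives Na the larger value.
H > Na: H sits above Na in group 1, so the down-group effect alone puts H higher.
Kr > H: period and group pull opposite ways; the across-period shift dominates (1351 vs 1312 kJ/mol).
Ar > Kr: Ar sits above Kr in group 18, so the down-group effect alone puts Ar higher.
For reference (kJ/mol): H 1312, Na 496, Ar 1521, Kr 1351, Rb 403.
So from lowest to highest: Rb < Na < H < Kr < Ar.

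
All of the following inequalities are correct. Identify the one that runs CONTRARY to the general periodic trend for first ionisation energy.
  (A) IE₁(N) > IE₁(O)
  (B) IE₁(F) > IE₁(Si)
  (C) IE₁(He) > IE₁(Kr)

(A)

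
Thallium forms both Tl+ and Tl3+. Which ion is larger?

Both ions have Z = 81 protons, but Tl3+ has lost more electrons, so its remaining electrons feel a larger effective nuclear charge per electron and are pulled in more tightly.
Higher positive charge → smaller ion, so Tl+ > Tl3+.

Tl+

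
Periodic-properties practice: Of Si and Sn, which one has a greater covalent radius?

Si is in period 3, group 14; Sn is in period 5, group 14.
Radius decreases left→right (rising Z_eff, same n) and increases top→bottom (higher n).
All are in group 14, so atomic radius increases down the group.
So Sn has the greater covalent radius (Sn > Si).

Sn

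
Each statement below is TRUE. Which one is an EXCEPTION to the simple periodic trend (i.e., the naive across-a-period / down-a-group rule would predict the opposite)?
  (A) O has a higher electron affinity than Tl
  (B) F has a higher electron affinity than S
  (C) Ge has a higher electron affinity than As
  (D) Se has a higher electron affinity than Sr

(C)

The general trend: electron affinity increases across a period and decreases down a group.
(A) O (period 2, group 16) vs Tl (period 6, group 13): the stated order agrees with the simple trend.
(B) F (period 2, group 17) vs S (period 3, group 16): the stated order agrees with the simple trend.
(C) Ge (period 4, group 14) vs As (period 4, group 15): the stated order contradicts the simple trend.
(D) Se (period 4, group 16) vs Sr (period 5, group 2): the stated order agrees with the simple trend.
The exception is (C): adding an electron to As's half-filled 4p³ is unfavourable, so Ge (4p²) has the more exothermic EA.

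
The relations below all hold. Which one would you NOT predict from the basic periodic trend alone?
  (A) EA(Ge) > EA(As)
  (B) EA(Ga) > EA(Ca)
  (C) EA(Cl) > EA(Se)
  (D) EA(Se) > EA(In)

The general trend: electron affinity increases across a period and decreases down a group.
(A) Ge (period 4, group 14) vs As (period 4, group 15): the stated order contradicts the simple trend.
(B) Ga (period 4, group 13) vs Ca (period 4, group 2): the stated order agrees with the simple trend.
(C) Cl (period 3, group 17) vs Se (period 4, group 16): the stated order agrees with the simple trend.
(D) Se (period 4, group 16) vs In (period 5, group 13): the stated order agrees with the simple trend.
The exception is (A): adding an electron to As's half-filled 4p³ is unfavourable, so Ge (4p²) has the more exothermic EA.

(A)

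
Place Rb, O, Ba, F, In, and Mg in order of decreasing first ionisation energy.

F > O > Mg > In > Ba > Rb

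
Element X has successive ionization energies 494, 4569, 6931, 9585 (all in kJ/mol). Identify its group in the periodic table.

Look for the largest jump between consecutive ionization energies: IE2/IE1 ≈ 9.2, far larger than any earlier ratio.
That jump marks the point where a core electron is being removed. So the atom has 1 valence electron.
A main-group element with 1 valence electron is in group 1.

Group 1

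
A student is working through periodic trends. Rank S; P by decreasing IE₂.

IE_2 is the cost of taking one more electron from the +1 cation: S⁺ still has 5 valence electrons; P⁺ still has 4 valence electrons.
All are still removing valence electrons, so compare the +1 ions as you would atoms: IE_2 generally rises across a period (higher Z_eff) and falls down a group (larger shell), subject to the usual subshell exceptions.
Valence configurations: S⁺ [Ne]3s²3p³, P⁺ [Ne]3s²3p².
Tabulated IE_2 (kJ/mol): S 2252, P 1907.
Hence IE_2: P < S.

S > P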